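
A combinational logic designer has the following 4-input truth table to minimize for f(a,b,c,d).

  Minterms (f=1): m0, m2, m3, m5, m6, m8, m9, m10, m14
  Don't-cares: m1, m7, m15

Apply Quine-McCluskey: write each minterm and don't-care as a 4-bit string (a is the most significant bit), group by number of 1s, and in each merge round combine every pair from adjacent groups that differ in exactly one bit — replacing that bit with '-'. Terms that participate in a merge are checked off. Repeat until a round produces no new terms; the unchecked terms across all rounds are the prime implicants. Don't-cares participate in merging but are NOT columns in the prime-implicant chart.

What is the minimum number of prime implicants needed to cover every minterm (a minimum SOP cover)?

3

[col 0] 0000*, 0001*, 0010*, 0011*, 0101*, 0110*, 0111*, 1000*, 1001*, 1010*, 1110*, 1111*
[col 1] -000*, -001*, -010*, -110*, -111*, 0-01*, 0-10*, 0-11*, 00-0*, 00-1*, 000-*, 001-*, 01-1*, 011-*, 1-10*, 10-0*, 100-*, 111-*
[col 2] --10, -0-0, -00-, -11-, 0--1, 0-1-, 00--
Prime implicants: --10, -0-0, -00-, -11-, 0--1, 0-1-, 00--
PI chart (minterm → PIs covering it):
  0 | -0-0,-00-,00--
  2 | --10,-0-0,0-1-,00--
  3 | 0--1,0-1-,00--
  5 | 0--1  (sole → essential)
  6 | --10,-11-,0-1-
  8 | -0-0,-00-
  9 | -00-  (sole → essential)
  10 | --10,-0-0
  14 | --10,-11-
Essential prime implicants: -00-, 0--1
Petrick residual → --10
Minimum SOP uses 3 PIs: cd' + b'c' + a'd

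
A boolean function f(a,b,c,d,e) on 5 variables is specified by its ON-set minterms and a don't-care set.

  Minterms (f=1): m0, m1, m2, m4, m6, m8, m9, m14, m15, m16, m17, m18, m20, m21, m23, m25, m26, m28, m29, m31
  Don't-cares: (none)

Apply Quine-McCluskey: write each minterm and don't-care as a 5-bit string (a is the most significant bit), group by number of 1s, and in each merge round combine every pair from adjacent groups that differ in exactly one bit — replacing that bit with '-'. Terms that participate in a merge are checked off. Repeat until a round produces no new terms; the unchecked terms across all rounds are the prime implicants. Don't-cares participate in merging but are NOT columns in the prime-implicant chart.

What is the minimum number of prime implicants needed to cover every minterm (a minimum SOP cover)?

8

Round 0: 00000✓ 00001✓ 00010✓ 00100✓ 00110✓ 01000✓ 01001✓ 01110✓ 01111✓ 10000✓ 10001✓ 10010✓ 10100✓ 10101✓ 10111✓ 11001✓ 11010✓ 11100✓ 11101✓ 11111✓
Round 1: -0000✓ -0001✓ -0010✓ -0100✓ -1001✓ -1111 0-000✓ 0-001✓ 0-110 00-00✓ 00-10✓ 000-0✓ 0000-✓ 001-0✓ 0100-✓ 0111- 1-001✓ 1-010 1-100✓ 1-101✓ 1-111✓ 10-00✓ 10-01✓ 100-0✓ 1000-✓ 101-1✓ 1010-✓ 11-01✓ 111-1✓ 1110-✓
Round 2: --001 -0-00 -00-0 -000- 0-00- 00--0 1--01 1-1-1 1-10- 10-0-
PIs = {--001, -0-00, -00-0, -000-, -1111, 0-00-, 0-110, 00--0, 0111-, 1--01, 1-010, 1-1-1, 1-10-, 10-0-}
Coverage chart:
  m0: -0-00,-00-0,-000-,0-00-,00--0
  m1: --001,-000-,0-00-
  m2: -00-0,00--0
  m4: -0-00,00--0
  m6: 0-110,00--0
  m8: 0-00- ←essential
  m9: --001,0-00-
  m14: 0-110,0111-
  m15: -1111,0111-
  m16: -0-00,-00-0,-000-,10-0-
  m17: --001,-000-,1--01,10-0-
  m18: -00-0,1-010
  m20: -0-00,1-10-,10-0-
  m21: 1--01,1-1-1,1-10-,10-0-
  m23: 1-1-1 ←essential
  m25: --001,1--01
  m26: 1-010 ←essential
  m28: 1-10- ←essential
  m29: 1--01,1-1-1,1-10-
  m31: -1111,1-1-1
Essential: 0-00-, 1-010, 1-1-1, 1-10-
Petrick residual → --001, -0-00, 00--0, 0111-
Min cover (8 terms): c'd'e + b'd'e' + a'c'd' + a'b'e' + a'bcd + ac'de' + ace + acd'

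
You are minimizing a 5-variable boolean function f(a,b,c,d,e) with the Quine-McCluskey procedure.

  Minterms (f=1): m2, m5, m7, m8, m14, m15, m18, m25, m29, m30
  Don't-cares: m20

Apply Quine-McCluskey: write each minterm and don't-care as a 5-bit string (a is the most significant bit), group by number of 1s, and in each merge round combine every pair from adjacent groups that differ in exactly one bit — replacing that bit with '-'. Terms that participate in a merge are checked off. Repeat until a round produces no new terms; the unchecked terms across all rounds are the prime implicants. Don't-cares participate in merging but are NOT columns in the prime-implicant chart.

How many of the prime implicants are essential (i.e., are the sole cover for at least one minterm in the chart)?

5

Round 0: 00010✓ 00101✓ 00111✓ 01000 01110✓ 01111✓ 10010✓ 10100 11001✓ 11101✓ 11110✓
Round 1: -0010 -1110 0-111 001-1 0111- 11-01
PIs = {-0010, -1110, 0-111, 001-1, 01000, 0111-, 10100, 11-01}
Coverage chart:
  m2: -0010 ←essential
  m5: 001-1 ←essential
  m7: 0-111,001-1
  m8: 01000 ←essential
  m14: -1110,0111-
  m15: 0-111,0111-
  m18: -0010 ←essential
  m25: 11-01 ←essential
  m29: 11-01 ←essential
  m30: -1110 ←essential
Essential: -0010, -1110, 001-1, 01000, 11-01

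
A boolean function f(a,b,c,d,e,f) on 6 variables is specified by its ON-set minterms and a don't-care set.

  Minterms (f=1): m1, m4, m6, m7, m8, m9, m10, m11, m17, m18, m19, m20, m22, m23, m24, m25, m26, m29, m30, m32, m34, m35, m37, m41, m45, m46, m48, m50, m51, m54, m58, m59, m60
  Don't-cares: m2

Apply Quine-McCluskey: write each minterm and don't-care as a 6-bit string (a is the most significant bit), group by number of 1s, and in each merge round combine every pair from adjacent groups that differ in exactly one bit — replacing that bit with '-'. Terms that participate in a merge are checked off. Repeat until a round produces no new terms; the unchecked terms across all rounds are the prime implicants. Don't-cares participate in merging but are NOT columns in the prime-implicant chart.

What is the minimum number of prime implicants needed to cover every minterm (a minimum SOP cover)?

16

Round 0: 000001✓ 000010✓ 000100✓ 000110✓ 000111✓ 001000✓ 001001✓ 001010✓ 001011✓ 010001✓ 010010✓ 010011✓ 010100✓ 010110✓ 010111✓ 011000✓ 011001✓ 011010✓ 011101✓ 011110✓ 100000✓ 100010✓ 100011✓ 100101✓ 101001✓ 101101✓ 101110 110000✓ 110010✓ 110011✓ 110110✓ 111010✓ 111011✓ 111100
Round 1: -00010✓ -01001 -10010✓ -10011✓ -10110✓ -11010✓ 0-0001✓ 0-0010✓ 0-0100✓ 0-0110✓ 0-0111✓ 0-1000✓ 0-1001✓ 0-1010✓ 00-001✓ 00-010✓ 000-10✓ 0001-0✓ 00011-✓ 0010-0✓ 0010-1✓ 00100-✓ 00101-✓ 01-001✓ 01-010✓ 01-110✓ 010-10✓ 010-11✓ 0100-1 01001-✓ 0101-0✓ 01011-✓ 011-01 011-10✓ 0110-0✓ 01100-✓ 1-0000✓ 1-0010✓ 1-0011✓ 10-101 1000-0✓ 10001-✓ 101-01 11-010✓ 11-011✓ 110-10✓ 1100-0✓ 11001-✓ 11101-✓
Round 2: --0010 -1-010 -10-10 -1001- 0--001 0--010 0-0-10 0-01-0 0-011- 0-10-0 0-100- 0010-- 01--10 010-1- 1-00-0 1-001- 11-01-
PIs = {--0010, -01001, -1-010, -10-10, -1001-, 0--001, 0--010, 0-0-10, 0-01-0, 0-011-, 0-10-0, 0-100-, 0010--, 01--10, 010-1-, 0100-1, 011-01, 1-00-0, 1-001-, 10-101, 101-01, 101110, 11-01-, 111100}
Coverage chart:
  m1: 0--001 ←essential
  m4: 0-01-0 ←essential
  m6: 0-0-10,0-01-0,0-011-
  m7: 0-011- ←essential
  m8: 0-10-0,0-100-,0010--
  m9: -01001,0--001,0-100-,0010--
  m10: 0--010,0-10-0,0010--
  m11: 0010-- ←essential
  m17: 0--001,0100-1
  m18: --0010,-1-010,-10-10,-1001-,0--010,0-0-10,01--10,010-1-
  m19: -1001-,010-1-,0100-1
  m20: 0-01-0 ←essential
  m22: -10-10,0-0-10,0-01-0,0-011-,01--10,010-1-
  m23: 0-011-,010-1-
  m24: 0-10-0,0-100-
  m25: 0--001,0-100-,011-01
  m26: -1-010,0--010,0-10-0,01--10
  m29: 011-01 ←essential
  m30: 01--10 ←essential
  m32: 1-00-0 ←essential
  m34: --0010,1-00-0,1-001-
  m35: 1-001- ←essential
  m37: 10-101 ←essential
  m41: -01001,101-01
  m45: 10-101,101-01
  m46: 101110 ←essential
  m48: 1-00-0 ←essential
  m50: --0010,-1-010,-10-10,-1001-,1-00-0,1-001-,11-01-
  m51: -1001-,1-001-,11-01-
  m54: -10-10 ←essential
  m58: -1-010,11-01-
  m59: 11-01- ←essential
  m60: 111100 ←essential
Essential: -10-10, 0--001, 0-01-0, 0-011-, 0010--, 01--10, 011-01, 1-00-0, 1-001-, 10-101, 101110, 11-01-, 111100
Petrick residual → -01001, -1001-, 0-10-0
Min cover (16 terms): b'cd'e'f + bc'ef' + bc'd'e + a'd'e'f + a'c'df' + a'c'de + a'cd'f' + a'b'cd' + a'bef' + a'bce'f + ac'd'f' + ac'd'e + ab'de'f + ab'cdef' + abd'e + abcde'f'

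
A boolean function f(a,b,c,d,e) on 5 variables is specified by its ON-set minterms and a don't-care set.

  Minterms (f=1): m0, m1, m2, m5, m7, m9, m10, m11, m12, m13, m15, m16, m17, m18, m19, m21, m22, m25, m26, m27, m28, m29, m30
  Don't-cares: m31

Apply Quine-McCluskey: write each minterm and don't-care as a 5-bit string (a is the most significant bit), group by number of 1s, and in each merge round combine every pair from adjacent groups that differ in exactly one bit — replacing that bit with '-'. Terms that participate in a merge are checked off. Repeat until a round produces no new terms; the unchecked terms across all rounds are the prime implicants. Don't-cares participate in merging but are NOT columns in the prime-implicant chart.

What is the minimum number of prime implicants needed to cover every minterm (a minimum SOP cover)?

7

[col 0] 00000*, 00001*, 00010*, 00101*, 00111*, 01001*, 01010*, 01011*, 01100*, 01101*, 01111*, 10000*, 10001*, 10010*, 10011*, 10101*, 10110*, 11001*, 11010*, 11011*, 11100*, 11101*, 11110*, 11111*
[col 1] -0000*, -0001*, -0010*, -0101*, -1001*, -1010*, -1011*, -1100*, -1101*, -1111*, 0-001*, 0-010*, 0-101*, 0-111*, 00-01*, 000-0*, 0000-*, 001-1*, 01-01*, 01-11*, 010-1*, 0101-*, 011-1*, 0110-*, 1-001*, 1-010*, 1-011*, 1-101*, 1-110*, 10-01*, 10-10*, 100-0*, 100-1*, 1000-*, 1001-*, 11-01*, 11-10*, 11-11*, 110-1*, 1101-*, 111-0*, 111-1*, 1110-*, 1111-*
[col 2] --001*, --010, --101*, -0-01*, -00-0, -000-, -1-01*, -1-11*, -10-1*, -101-, -11-1*, -110-, 0--01*, 0-1-1, 01--1*, 1--01*, 1--10, 1-0-1, 1-01-, 100--, 11--1*, 11-1-, 111--
[col 3] ---01, -1--1
Prime implicants: ---01, --010, -00-0, -000-, -1--1, -101-, -110-, 0-1-1, 1--10, 1-0-1, 1-01-, 100--, 11-1-, 111--
PI chart (minterm → PIs covering it):
  0 | -00-0,-000-
  1 | ---01,-000-
  2 | --010,-00-0
  5 | ---01,0-1-1
  7 | 0-1-1  (sole → essential)
  9 | ---01,-1--1
  10 | --010,-101-
  11 | -1--1,-101-
  12 | -110-  (sole → essential)
  13 | ---01,-1--1,-110-,0-1-1
  15 | -1--1,0-1-1
  16 | -00-0,-000-,100--
  17 | ---01,-000-,1-0-1,100--
  18 | --010,-00-0,1--10,1-01-,100--
  19 | 1-0-1,1-01-,100--
  21 | ---01  (sole → essential)
  22 | 1--10  (sole → essential)
  25 | ---01,-1--1,1-0-1
  26 | --010,-101-,1--10,1-01-,11-1-
  27 | -1--1,-101-,1-0-1,1-01-,11-1-
  28 | -110-,111--
  29 | ---01,-1--1,-110-,111--
  30 | 1--10,11-1-,111--
Essential prime implicants: ---01, -110-, 0-1-1, 1--10
Petrick residual → -00-0, -101-, 1-0-1
Minimum SOP uses 7 PIs: d'e + b'c'e' + bc'd + bcd' + a'ce + ade' + ac'e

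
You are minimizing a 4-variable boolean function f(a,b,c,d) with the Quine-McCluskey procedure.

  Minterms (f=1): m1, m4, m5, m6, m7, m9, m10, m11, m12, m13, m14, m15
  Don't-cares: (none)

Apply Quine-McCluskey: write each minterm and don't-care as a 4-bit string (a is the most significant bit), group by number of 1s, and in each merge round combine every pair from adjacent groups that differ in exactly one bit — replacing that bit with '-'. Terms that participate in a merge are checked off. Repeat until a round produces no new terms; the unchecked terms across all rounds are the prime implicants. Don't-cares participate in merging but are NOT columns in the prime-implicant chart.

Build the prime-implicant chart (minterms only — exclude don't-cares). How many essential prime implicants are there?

3

Round 0: 0001✓ 0100✓ 0101✓ 0110✓ 0111✓ 1001✓ 1010✓ 1011✓ 1100✓ 1101✓ 1110✓ 1111✓
Round 1: -001✓ -100✓ -101✓ -110✓ -111✓ 0-01✓ 01-0✓ 01-1✓ 010-✓ 011-✓ 1-01✓ 1-10✓ 1-11✓ 10-1✓ 101-✓ 11-0✓ 11-1✓ 110-✓ 111-✓
Round 2: --01 -1-0✓ -1-1✓ -10-✓ -11-✓ 01--✓ 1--1 1-1- 11--✓
Round 3: -1--
PIs = {--01, -1--, 1--1, 1-1-}
Coverage chart:
  m1: --01 ←essential
  m4: -1-- ←essential
  m5: --01,-1--
  m6: -1-- ←essential
  m7: -1-- ←essential
  m9: --01,1--1
  m10: 1-1- ←essential
  m11: 1--1,1-1-
  m12: -1-- ←essential
  m13: --01,-1--,1--1
  m14: -1--,1-1-
  m15: -1--,1--1,1-1-
Essential: --01, -1--, 1-1-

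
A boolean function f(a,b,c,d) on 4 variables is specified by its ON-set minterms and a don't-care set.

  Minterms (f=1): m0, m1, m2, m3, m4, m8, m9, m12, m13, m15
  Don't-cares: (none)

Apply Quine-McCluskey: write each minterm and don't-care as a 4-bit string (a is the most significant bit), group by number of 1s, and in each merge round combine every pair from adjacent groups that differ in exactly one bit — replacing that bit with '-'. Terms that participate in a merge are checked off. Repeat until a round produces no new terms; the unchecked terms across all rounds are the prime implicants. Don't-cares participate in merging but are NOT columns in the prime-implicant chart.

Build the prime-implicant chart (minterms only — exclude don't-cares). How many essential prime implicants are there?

size-2^0 implicants → 0000(✓)  0001(✓)  0010(✓)  0011(✓)  0100(✓)  1000(✓)  1001(✓)  1100(✓)  1101(✓)  1111(✓)
size-2^1 implicants → -000(✓)  -001(✓)  -100(✓)  0-00(✓)  00-0(✓)  00-1(✓)  000-(✓)  001-(✓)  1-00(✓)  1-01(✓)  100-(✓)  11-1  110-(✓)
size-2^2 implicants → --00  -00-  00--  1-0-
Unchecked terms (primes): --00, -00-, 00--, 1-0-, 11-1
Minterm coverage:
  m0 ⊆ --00,-00-,00--
  m1 ⊆ -00-,00--
  m2 ⊆ 00-- [E]
  m3 ⊆ 00-- [E]
  m4 ⊆ --00 [E]
  m8 ⊆ --00,-00-,1-0-
  m9 ⊆ -00-,1-0-
  m12 ⊆ --00,1-0-
  m13 ⊆ 1-0-,11-1
  m15 ⊆ 11-1 [E]
E = {--00, 00--, 11-1}

3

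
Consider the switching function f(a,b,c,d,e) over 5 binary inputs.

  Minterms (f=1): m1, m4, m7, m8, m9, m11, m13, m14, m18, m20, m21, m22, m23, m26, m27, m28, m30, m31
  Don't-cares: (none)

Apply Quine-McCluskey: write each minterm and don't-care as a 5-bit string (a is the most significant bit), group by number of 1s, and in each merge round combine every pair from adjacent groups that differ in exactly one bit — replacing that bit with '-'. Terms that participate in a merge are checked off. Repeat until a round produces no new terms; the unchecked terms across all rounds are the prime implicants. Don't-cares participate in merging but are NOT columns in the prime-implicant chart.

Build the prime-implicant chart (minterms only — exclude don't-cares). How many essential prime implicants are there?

[col 0] 00001*, 00100*, 00111*, 01000*, 01001*, 01011*, 01101*, 01110*, 10010*, 10100*, 10101*, 10110*, 10111*, 11010*, 11011*, 11100*, 11110*, 11111*
[col 1] -0100, -0111, -1011, -1110, 0-001, 01-01, 010-1, 0100-, 1-010*, 1-100*, 1-110*, 1-111*, 10-10*, 101-0*, 101-1*, 1010-*, 1011-*, 11-10*, 11-11*, 1101-*, 111-0*, 1111-*
[col 2] 1--10, 1-1-0, 1-11-, 101--, 11-1-
Prime implicants: -0100, -0111, -1011, -1110, 0-001, 01-01, 010-1, 0100-, 1--10, 1-1-0, 1-11-, 101--, 11-1-
PI chart (minterm → PIs covering it):
  1 | 0-001  (sole → essential)
  4 | -0100  (sole → essential)
  7 | -0111  (sole → essential)
  8 | 0100-  (sole → essential)
  9 | 0-001,01-01,010-1,0100-
  11 | -1011,010-1
  13 | 01-01  (sole → essential)
  14 | -1110  (sole → essential)
  18 | 1--10  (sole → essential)
  20 | -0100,1-1-0,101--
  21 | 101--  (sole → essential)
  22 | 1--10,1-1-0,1-11-,101--
  23 | -0111,1-11-,101--
  26 | 1--10,11-1-
  27 | -1011,11-1-
  28 | 1-1-0  (sole → essential)
  30 | -1110,1--10,1-1-0,1-11-,11-1-
  31 | 1-11-,11-1-
Essential prime implicants: -0100, -0111, -1110, 0-001, 01-01, 0100-, 1--10, 1-1-0, 101--

9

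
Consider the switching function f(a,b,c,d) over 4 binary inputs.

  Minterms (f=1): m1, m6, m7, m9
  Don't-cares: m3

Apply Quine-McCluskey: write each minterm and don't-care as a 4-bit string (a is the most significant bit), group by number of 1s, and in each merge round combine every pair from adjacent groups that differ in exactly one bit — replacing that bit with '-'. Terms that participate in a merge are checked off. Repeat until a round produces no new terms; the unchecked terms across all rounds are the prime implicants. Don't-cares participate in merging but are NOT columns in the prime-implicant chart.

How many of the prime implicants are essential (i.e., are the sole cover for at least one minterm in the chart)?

Round 0: 0001✓ 0011✓ 0110✓ 0111✓ 1001✓
Round 1: -001 0-11 00-1 011-
PIs = {-001, 0-11, 00-1, 011-}
Coverage chart:
  m1: -001,00-1
  m6: 011- ←essential
  m7: 0-11,011-
  m9: -001 ←essential
Essential: -001, 011-

2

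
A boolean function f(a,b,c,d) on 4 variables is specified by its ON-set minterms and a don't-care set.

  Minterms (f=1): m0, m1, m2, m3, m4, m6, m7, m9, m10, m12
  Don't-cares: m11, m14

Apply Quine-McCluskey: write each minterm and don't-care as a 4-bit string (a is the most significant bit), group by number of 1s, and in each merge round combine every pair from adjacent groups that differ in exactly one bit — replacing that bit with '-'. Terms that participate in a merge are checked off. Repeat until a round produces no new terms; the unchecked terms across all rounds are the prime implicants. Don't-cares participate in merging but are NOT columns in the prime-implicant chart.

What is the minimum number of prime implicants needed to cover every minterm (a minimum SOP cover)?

5

size-2^0 implicants → 0000(✓)  0001(✓)  0010(✓)  0011(✓)  0100(✓)  0110(✓)  0111(✓)  1001(✓)  1010(✓)  1011(✓)  1100(✓)  1110(✓)
size-2^1 implicants → -001(✓)  -010(✓)  -011(✓)  -100(✓)  -110(✓)  0-00(✓)  0-10(✓)  0-11(✓)  00-0(✓)  00-1(✓)  000-(✓)  001-(✓)  01-0(✓)  011-(✓)  1-10(✓)  10-1(✓)  101-(✓)  11-0(✓)
size-2^2 implicants → --10  -0-1  -01-  -1-0  0--0  0-1-  00--
Unchecked terms (primes): --10, -0-1, -01-, -1-0, 0--0, 0-1-, 00--
Minterm coverage:
  m0 ⊆ 0--0,00--
  m1 ⊆ -0-1,00--
  m2 ⊆ --10,-01-,0--0,0-1-,00--
  m3 ⊆ -0-1,-01-,0-1-,00--
  m4 ⊆ -1-0,0--0
  m6 ⊆ --10,-1-0,0--0,0-1-
  m7 ⊆ 0-1- [E]
  m9 ⊆ -0-1 [E]
  m10 ⊆ --10,-01-
  m12 ⊆ -1-0 [E]
E = {-0-1, -1-0, 0-1-}
Petrick residual → --10, 0--0
Cover = cd' + b'd + bd' + a'd' + a'c  |cover|=5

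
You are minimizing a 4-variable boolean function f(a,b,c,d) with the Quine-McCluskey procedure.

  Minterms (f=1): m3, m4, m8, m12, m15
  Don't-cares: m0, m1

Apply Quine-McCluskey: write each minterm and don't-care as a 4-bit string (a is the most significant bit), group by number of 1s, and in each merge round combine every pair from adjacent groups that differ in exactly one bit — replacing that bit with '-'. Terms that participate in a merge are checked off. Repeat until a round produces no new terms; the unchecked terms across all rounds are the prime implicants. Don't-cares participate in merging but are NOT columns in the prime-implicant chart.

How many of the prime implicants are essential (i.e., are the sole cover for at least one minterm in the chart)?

[col 0] 0000*, 0001*, 0011*, 0100*, 1000*, 1100*, 1111
[col 1] -000*, -100*, 0-00*, 00-1, 000-, 1-00*
[col 2] --00
Prime implicants: --00, 00-1, 000-, 1111
PI chart (minterm → PIs covering it):
  3 | 00-1  (sole → essential)
  4 | --00  (sole → essential)
  8 | --00  (sole → essential)
  12 | --00  (sole → essential)
  15 | 1111  (sole → essential)
Essential prime implicants: --00, 00-1, 1111

3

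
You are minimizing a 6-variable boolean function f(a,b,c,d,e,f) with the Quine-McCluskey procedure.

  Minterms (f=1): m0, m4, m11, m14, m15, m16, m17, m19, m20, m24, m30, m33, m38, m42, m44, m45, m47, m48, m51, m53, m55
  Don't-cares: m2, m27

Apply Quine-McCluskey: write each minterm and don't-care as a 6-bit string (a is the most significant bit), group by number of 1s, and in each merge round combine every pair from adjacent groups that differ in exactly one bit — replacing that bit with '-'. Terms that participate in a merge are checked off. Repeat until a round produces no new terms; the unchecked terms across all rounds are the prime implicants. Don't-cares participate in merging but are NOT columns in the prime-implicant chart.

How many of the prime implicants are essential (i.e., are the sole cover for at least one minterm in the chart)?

[col 0] 000000*, 000010*, 000100*, 001011*, 001110*, 001111*, 010000*, 010001*, 010011*, 010100*, 011000*, 011011*, 011110*, 100001, 100110, 101010, 101100*, 101101*, 101111*, 110000*, 110011*, 110101*, 110111*
[col 1] -01111, -10000, -10011, 0-0000*, 0-0100*, 0-1011, 0-1110, 000-00*, 0000-0, 001-11, 00111-, 01-000, 01-011, 010-00*, 0100-1, 01000-, 1011-1, 10110-, 110-11, 1101-1
[col 2] 0-0-00
Prime implicants: -01111, -10000, -10011, 0-0-00, 0-1011, 0-1110, 0000-0, 001-11, 00111-, 01-000, 01-011, 0100-1, 01000-, 100001, 100110, 101010, 1011-1, 10110-, 110-11, 1101-1
PI chart (minterm → PIs covering it):
  0 | 0-0-00,0000-0
  4 | 0-0-00  (sole → essential)
  11 | 0-1011,001-11
  14 | 0-1110,00111-
  15 | -01111,001-11,00111-
  16 | -10000,0-0-00,01-000,01000-
  17 | 0100-1,01000-
  19 | -10011,01-011,0100-1
  20 | 0-0-00  (sole → essential)
  24 | 01-000  (sole → essential)
  30 | 0-1110  (sole → essential)
  33 | 100001  (sole → essential)
  38 | 100110  (sole → essential)
  42 | 101010  (sole → essential)
  44 | 10110-  (sole → essential)
  45 | 1011-1,10110-
  47 | -01111,1011-1
  48 | -10000  (sole → essential)
  51 | -10011,110-11
  53 | 1101-1  (sole → essential)
  55 | 110-11,1101-1
Essential prime implicants: -10000, 0-0-00, 0-1110, 01-000, 100001, 100110, 101010, 10110-, 1101-1

9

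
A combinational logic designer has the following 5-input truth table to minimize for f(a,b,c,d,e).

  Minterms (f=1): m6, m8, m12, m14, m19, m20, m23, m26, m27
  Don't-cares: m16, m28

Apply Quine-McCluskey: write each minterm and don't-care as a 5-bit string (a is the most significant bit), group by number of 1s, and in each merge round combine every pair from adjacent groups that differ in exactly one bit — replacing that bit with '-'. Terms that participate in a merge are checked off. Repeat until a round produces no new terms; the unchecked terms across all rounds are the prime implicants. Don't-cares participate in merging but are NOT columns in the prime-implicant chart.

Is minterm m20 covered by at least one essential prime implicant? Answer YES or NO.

NO

Round 0: 00110✓ 01000✓ 01100✓ 01110✓ 10000✓ 10011✓ 10100✓ 10111✓ 11010✓ 11011✓ 11100✓
Round 1: -1100 0-110 01-00 011-0 1-011 1-100 10-00 10-11 1101-
PIs = {-1100, 0-110, 01-00, 011-0, 1-011, 1-100, 10-00, 10-11, 1101-}
Coverage chart:
  m6: 0-110 ←essential
  m8: 01-00 ←essential
  m12: -1100,01-00,011-0
  m14: 0-110,011-0
  m19: 1-011,10-11
  m20: 1-100,10-00
  m23: 10-11 ←essential
  m26: 1101- ←essential
  m27: 1-011,1101-
Essential: 0-110, 01-00, 10-11, 1101-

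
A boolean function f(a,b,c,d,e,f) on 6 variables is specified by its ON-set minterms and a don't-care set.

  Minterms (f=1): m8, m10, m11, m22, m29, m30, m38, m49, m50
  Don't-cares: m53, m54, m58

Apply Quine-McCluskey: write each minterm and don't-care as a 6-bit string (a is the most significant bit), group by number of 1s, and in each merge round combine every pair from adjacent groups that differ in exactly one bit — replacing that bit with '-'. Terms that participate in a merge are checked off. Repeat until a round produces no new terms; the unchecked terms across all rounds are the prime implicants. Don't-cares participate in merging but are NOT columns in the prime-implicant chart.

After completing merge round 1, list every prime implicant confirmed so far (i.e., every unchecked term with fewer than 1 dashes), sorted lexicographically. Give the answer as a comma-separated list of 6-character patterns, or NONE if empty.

011101

Round 0: 001000✓ 001010✓ 001011✓ 010110✓ 011101 011110✓ 100110✓ 110001✓ 110010✓ 110101✓ 110110✓ 111010✓
Round 1: -10110 0010-0 00101- 01-110 1-0110 11-010 110-01 110-10
PIs = {-10110, 0010-0, 00101-, 01-110, 011101, 1-0110, 11-010, 110-01, 110-10}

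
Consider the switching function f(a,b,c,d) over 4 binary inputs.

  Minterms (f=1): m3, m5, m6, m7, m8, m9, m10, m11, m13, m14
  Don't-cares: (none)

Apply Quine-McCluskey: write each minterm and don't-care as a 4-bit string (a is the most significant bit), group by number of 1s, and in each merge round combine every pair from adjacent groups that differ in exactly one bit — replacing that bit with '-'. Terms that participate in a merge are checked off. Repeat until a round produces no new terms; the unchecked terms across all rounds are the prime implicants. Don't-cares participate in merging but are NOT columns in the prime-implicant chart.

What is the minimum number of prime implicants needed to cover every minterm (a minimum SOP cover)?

Round 0: 0011✓ 0101✓ 0110✓ 0111✓ 1000✓ 1001✓ 1010✓ 1011✓ 1101✓ 1110✓
Round 1: -011 -101 -110 0-11 01-1 011- 1-01 1-10 10-0✓ 10-1✓ 100-✓ 101-✓
Round 2: 10--
PIs = {-011, -101, -110, 0-11, 01-1, 011-, 1-01, 1-10, 10--}
Coverage chart:
  m3: -011,0-11
  m5: -101,01-1
  m6: -110,011-
  m7: 0-11,01-1,011-
  m8: 10-- ←essential
  m9: 1-01,10--
  m10: 1-10,10--
  m11: -011,10--
  m13: -101,1-01
  m14: -110,1-10
Essential: 10--
Petrick residual → -101, -110, 0-11
Min cover (4 terms): bc'd + bcd' + a'cd + ab'

4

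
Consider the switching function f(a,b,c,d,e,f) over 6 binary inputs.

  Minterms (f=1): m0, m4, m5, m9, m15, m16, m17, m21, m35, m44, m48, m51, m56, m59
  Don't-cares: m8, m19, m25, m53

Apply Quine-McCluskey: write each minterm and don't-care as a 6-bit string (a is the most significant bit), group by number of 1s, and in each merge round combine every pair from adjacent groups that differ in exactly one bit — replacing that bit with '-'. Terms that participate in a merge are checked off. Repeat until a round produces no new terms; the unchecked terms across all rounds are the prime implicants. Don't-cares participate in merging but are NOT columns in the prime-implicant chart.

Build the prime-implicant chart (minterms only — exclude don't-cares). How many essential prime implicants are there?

[col 0] 000000*, 000100*, 000101*, 001000*, 001001*, 001111, 010000*, 010001*, 010011*, 010101*, 011001*, 100011*, 101100, 110000*, 110011*, 110101*, 111000*, 111011*
[col 1] -10000, -10011, -10101, 0-0000, 0-0101, 0-1001, 00-000, 000-00, 00010-, 00100-, 01-001, 010-01, 0100-1, 01000-, 1-0011, 11-000, 11-011
Prime implicants: -10000, -10011, -10101, 0-0000, 0-0101, 0-1001, 00-000, 000-00, 00010-, 00100-, 001111, 01-001, 010-01, 0100-1, 01000-, 1-0011, 101100, 11-000, 11-011
PI chart (minterm → PIs covering it):
  0 | 0-0000,00-000,000-00
  4 | 000-00,00010-
  5 | 0-0101,00010-
  9 | 0-1001,00100-
  15 | 001111  (sole → essential)
  16 | -10000,0-0000,01000-
  17 | 01-001,010-01,0100-1,01000-
  21 | -10101,0-0101,010-01
  35 | 1-0011  (sole → essential)
  44 | 101100  (sole → essential)
  48 | -10000,11-000
  51 | -10011,1-0011,11-011
  56 | 11-000  (sole → essential)
  59 | 11-011  (sole → essential)
Essential prime implicants: 001111, 1-0011, 101100, 11-000, 11-011

5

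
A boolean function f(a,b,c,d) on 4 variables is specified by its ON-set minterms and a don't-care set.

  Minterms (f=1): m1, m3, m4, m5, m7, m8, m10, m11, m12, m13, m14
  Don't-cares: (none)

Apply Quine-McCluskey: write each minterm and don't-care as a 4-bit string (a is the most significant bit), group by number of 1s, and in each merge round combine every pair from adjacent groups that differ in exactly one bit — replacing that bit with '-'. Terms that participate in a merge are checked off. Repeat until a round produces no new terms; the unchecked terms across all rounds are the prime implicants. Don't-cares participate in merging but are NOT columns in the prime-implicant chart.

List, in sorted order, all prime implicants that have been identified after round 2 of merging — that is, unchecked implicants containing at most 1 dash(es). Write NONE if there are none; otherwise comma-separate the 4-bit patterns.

[col 0] 0001*, 0011*, 0100*, 0101*, 0111*, 1000*, 1010*, 1011*, 1100*, 1101*, 1110*
[col 1] -011, -100*, -101*, 0-01*, 0-11*, 00-1*, 01-1*, 010-*, 1-00*, 1-10*, 10-0*, 101-, 11-0*, 110-*
[col 2] -10-, 0--1, 1--0
Prime implicants: -011, -10-, 0--1, 1--0, 101-

-011, 101-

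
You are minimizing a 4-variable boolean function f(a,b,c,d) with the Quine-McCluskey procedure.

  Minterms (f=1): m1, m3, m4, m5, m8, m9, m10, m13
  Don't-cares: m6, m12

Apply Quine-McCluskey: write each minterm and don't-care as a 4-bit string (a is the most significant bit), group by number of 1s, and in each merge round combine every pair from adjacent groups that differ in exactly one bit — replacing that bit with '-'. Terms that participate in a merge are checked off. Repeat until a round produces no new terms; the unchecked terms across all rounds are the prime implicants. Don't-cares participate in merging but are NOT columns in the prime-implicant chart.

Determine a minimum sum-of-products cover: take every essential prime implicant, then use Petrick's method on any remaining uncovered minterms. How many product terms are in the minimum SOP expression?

4

size-2^0 implicants → 0001(✓)  0011(✓)  0100(✓)  0101(✓)  0110(✓)  1000(✓)  1001(✓)  1010(✓)  1100(✓)  1101(✓)
size-2^1 implicants → -001(✓)  -100(✓)  -101(✓)  0-01(✓)  00-1  01-0  010-(✓)  1-00(✓)  1-01(✓)  10-0  100-(✓)  110-(✓)
size-2^2 implicants → --01  -10-  1-0-
Unchecked terms (primes): --01, -10-, 00-1, 01-0, 1-0-, 10-0
Minterm coverage:
  m1 ⊆ --01,00-1
  m3 ⊆ 00-1 [E]
  m4 ⊆ -10-,01-0
  m5 ⊆ --01,-10-
  m8 ⊆ 1-0-,10-0
  m9 ⊆ --01,1-0-
  m10 ⊆ 10-0 [E]
  m13 ⊆ --01,-10-,1-0-
E = {00-1, 10-0}
Petrick residual → --01, -10-
Cover = c'd + bc' + a'b'd + ab'd'  |cover|=4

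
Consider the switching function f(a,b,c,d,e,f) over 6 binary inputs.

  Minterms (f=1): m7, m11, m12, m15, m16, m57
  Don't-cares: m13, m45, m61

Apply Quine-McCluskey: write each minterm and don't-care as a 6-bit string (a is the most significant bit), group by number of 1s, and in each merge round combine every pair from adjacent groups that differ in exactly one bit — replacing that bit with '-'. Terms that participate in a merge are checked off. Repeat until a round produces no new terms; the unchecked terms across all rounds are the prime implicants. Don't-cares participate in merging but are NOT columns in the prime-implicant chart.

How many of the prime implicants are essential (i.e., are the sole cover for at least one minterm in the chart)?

5

[col 0] 000111*, 001011*, 001100*, 001101*, 001111*, 010000, 101101*, 111001*, 111101*
[col 1] -01101, 00-111, 001-11, 0011-1, 00110-, 1-1101, 111-01
Prime implicants: -01101, 00-111, 001-11, 0011-1, 00110-, 010000, 1-1101, 111-01
PI chart (minterm → PIs covering it):
  7 | 00-111  (sole → essential)
  11 | 001-11  (sole → essential)
  12 | 00110-  (sole → essential)
  15 | 00-111,001-11,0011-1
  16 | 010000  (sole → essential)
  57 | 111-01  (sole → essential)
Essential prime implicants: 00-111, 001-11, 00110-, 010000, 111-01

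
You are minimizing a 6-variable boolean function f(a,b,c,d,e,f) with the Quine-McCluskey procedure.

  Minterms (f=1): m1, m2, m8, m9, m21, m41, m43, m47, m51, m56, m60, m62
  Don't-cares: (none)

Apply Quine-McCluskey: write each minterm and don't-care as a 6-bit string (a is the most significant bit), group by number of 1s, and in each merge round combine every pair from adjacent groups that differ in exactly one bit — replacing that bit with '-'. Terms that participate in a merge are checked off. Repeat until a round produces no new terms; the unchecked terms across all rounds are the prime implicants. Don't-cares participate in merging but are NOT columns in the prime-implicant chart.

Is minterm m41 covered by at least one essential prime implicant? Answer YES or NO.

NO

[col 0] 000001*, 000010, 001000*, 001001*, 010101, 101001*, 101011*, 101111*, 110011, 111000*, 111100*, 111110*
[col 1] -01001, 00-001, 00100-, 101-11, 1010-1, 111-00, 1111-0
Prime implicants: -01001, 00-001, 000010, 00100-, 010101, 101-11, 1010-1, 110011, 111-00, 1111-0
PI chart (minterm → PIs covering it):
  1 | 00-001  (sole → essential)
  2 | 000010  (sole → essential)
  8 | 00100-  (sole → essential)
  9 | -01001,00-001,00100-
  21 | 010101  (sole → essential)
  41 | -01001,1010-1
  43 | 101-11,1010-1
  47 | 101-11  (sole → essential)
  51 | 110011  (sole → essential)
  56 | 111-00  (sole → essential)
  60 | 111-00,1111-0
  62 | 1111-0  (sole → essential)
Essential prime implicants: 00-001, 000010, 00100-, 010101, 101-11, 110011, 111-00, 1111-0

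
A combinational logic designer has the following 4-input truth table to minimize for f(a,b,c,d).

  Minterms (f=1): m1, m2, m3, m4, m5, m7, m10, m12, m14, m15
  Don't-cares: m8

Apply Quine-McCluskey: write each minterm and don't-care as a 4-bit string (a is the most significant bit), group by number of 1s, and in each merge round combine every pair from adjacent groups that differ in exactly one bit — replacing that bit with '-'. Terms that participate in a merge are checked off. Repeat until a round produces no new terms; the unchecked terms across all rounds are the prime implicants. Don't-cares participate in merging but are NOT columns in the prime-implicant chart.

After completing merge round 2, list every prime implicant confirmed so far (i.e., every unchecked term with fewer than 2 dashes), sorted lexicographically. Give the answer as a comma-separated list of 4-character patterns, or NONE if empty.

-010, -100, -111, 001-, 010-, 111-

Round 0: 0001✓ 0010✓ 0011✓ 0100✓ 0101✓ 0111✓ 1000✓ 1010✓ 1100✓ 1110✓ 1111✓
Round 1: -010 -100 -111 0-01✓ 0-11✓ 00-1✓ 001- 01-1✓ 010- 1-00✓ 1-10✓ 10-0✓ 11-0✓ 111-
Round 2: 0--1 1--0
PIs = {-010, -100, -111, 0--1, 001-, 010-, 1--0, 111-}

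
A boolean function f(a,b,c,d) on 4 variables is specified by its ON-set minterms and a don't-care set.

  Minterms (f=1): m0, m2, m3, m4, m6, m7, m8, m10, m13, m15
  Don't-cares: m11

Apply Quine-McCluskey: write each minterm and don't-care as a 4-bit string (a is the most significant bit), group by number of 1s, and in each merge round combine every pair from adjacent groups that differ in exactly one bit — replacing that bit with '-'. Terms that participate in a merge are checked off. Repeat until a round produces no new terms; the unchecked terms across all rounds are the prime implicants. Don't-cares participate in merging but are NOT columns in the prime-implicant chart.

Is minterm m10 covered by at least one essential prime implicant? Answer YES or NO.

size-2^0 implicants → 0000(✓)  0010(✓)  0011(✓)  0100(✓)  0110(✓)  0111(✓)  1000(✓)  1010(✓)  1011(✓)  1101(✓)  1111(✓)
size-2^1 implicants → -000(✓)  -010(✓)  -011(✓)  -111(✓)  0-00(✓)  0-10(✓)  0-11(✓)  00-0(✓)  001-(✓)  01-0(✓)  011-(✓)  1-11(✓)  10-0(✓)  101-(✓)  11-1
size-2^2 implicants → --11  -0-0  -01-  0--0  0-1-
Unchecked terms (primes): --11, -0-0, -01-, 0--0, 0-1-, 11-1
Minterm coverage:
  m0 ⊆ -0-0,0--0
  m2 ⊆ -0-0,-01-,0--0,0-1-
  m3 ⊆ --11,-01-,0-1-
  m4 ⊆ 0--0 [E]
  m6 ⊆ 0--0,0-1-
  m7 ⊆ --11,0-1-
  m8 ⊆ -0-0 [E]
  m10 ⊆ -0-0,-01-
  m13 ⊆ 11-1 [E]
  m15 ⊆ --11,11-1
E = {-0-0, 0--0, 11-1}

YES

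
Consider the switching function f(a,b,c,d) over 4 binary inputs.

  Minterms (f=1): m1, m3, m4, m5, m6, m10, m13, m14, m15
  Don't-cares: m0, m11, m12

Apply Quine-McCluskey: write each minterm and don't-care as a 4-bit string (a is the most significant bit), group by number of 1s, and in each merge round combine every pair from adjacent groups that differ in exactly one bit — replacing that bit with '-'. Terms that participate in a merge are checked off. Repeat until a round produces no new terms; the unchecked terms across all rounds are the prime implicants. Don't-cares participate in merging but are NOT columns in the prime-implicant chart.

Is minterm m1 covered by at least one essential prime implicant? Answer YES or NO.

NO

Round 0: 0000✓ 0001✓ 0011✓ 0100✓ 0101✓ 0110✓ 1010✓ 1011✓ 1100✓ 1101✓ 1110✓ 1111✓
Round 1: -011 -100✓ -101✓ -110✓ 0-00✓ 0-01✓ 00-1 000-✓ 01-0✓ 010-✓ 1-10✓ 1-11✓ 101-✓ 11-0✓ 11-1✓ 110-✓ 111-✓
Round 2: -1-0 -10- 0-0- 1-1- 11--
PIs = {-011, -1-0, -10-, 0-0-, 00-1, 1-1-, 11--}
Coverage chart:
  m1: 0-0-,00-1
  m3: -011,00-1
  m4: -1-0,-10-,0-0-
  m5: -10-,0-0-
  m6: -1-0 ←essential
  m10: 1-1- ←essential
  m13: -10-,11--
  m14: -1-0,1-1-,11--
  m15: 1-1-,11--
Essential: -1-0, 1-1-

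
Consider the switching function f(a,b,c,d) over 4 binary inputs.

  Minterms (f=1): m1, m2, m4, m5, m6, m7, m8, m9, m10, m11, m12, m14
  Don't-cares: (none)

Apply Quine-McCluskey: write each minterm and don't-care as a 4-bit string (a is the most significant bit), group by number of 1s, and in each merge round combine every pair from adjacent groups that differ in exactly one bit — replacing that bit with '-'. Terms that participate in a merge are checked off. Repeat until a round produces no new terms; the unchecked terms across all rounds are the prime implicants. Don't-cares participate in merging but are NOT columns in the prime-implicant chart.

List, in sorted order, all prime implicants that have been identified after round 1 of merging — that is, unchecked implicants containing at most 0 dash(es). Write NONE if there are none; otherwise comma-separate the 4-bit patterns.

size-2^0 implicants → 0001(✓)  0010(✓)  0100(✓)  0101(✓)  0110(✓)  0111(✓)  1000(✓)  1001(✓)  1010(✓)  1011(✓)  1100(✓)  1110(✓)
size-2^1 implicants → -001  -010(✓)  -100(✓)  -110(✓)  0-01  0-10(✓)  01-0(✓)  01-1(✓)  010-(✓)  011-(✓)  1-00(✓)  1-10(✓)  10-0(✓)  10-1(✓)  100-(✓)  101-(✓)  11-0(✓)
size-2^2 implicants → --10  -1-0  01--  1--0  10--
Unchecked terms (primes): --10, -001, -1-0, 0-01, 01--, 1--0, 10--

NONE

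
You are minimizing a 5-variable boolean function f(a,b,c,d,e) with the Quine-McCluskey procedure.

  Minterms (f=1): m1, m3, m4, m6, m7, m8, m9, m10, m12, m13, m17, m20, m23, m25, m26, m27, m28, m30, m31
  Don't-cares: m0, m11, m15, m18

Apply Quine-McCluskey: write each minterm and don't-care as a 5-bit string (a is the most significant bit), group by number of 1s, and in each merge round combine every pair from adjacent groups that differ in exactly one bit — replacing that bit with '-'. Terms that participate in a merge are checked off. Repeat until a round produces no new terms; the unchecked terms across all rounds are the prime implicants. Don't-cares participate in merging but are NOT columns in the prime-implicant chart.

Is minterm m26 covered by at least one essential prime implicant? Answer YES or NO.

Round 0: 00000✓ 00001✓ 00011✓ 00100✓ 00110✓ 00111✓ 01000✓ 01001✓ 01010✓ 01011✓ 01100✓ 01101✓ 01111✓ 10001✓ 10010✓ 10100✓ 10111✓ 11001✓ 11010✓ 11011✓ 11100✓ 11110✓ 11111✓
Round 1: -0001✓ -0100✓ -0111✓ -1001✓ -1010✓ -1011✓ -1100✓ -1111✓ 0-000✓ 0-001✓ 0-011✓ 0-100✓ 0-111✓ 00-00✓ 00-11✓ 000-1✓ 0000-✓ 001-0 0011- 01-00✓ 01-01✓ 01-11✓ 010-0✓ 010-1✓ 0100-✓ 0101-✓ 011-1✓ 0110-✓ 1-001✓ 1-010 1-100✓ 1-111✓ 11-10✓ 11-11✓ 110-1✓ 1101-✓ 111-0 1111-✓
Round 2: --001 --100 --111 -1-11 -10-1 -101- 0--00 0--11 0-0-1 0-00- 01--1 01-0- 010-- 11-1-
PIs = {--001, --100, --111, -1-11, -10-1, -101-, 0--00, 0--11, 0-0-1, 0-00-, 001-0, 0011-, 01--1, 01-0-, 010--, 1-010, 11-1-, 111-0}
Coverage chart:
  m1: --001,0-0-1,0-00-
  m3: 0--11,0-0-1
  m4: --100,0--00,001-0
  m6: 001-0,0011-
  m7: --111,0--11,0011-
  m8: 0--00,0-00-,01-0-,010--
  m9: --001,-10-1,0-0-1,0-00-,01--1,01-0-,010--
  m10: -101-,010--
  m12: --100,0--00,01-0-
  m13: 01--1,01-0-
  m17: --001 ←essential
  m20: --100 ←essential
  m23: --111 ←essential
  m25: --001,-10-1
  m26: -101-,1-010,11-1-
  m27: -1-11,-10-1,-101-,11-1-
  m28: --100,111-0
  m30: 11-1-,111-0
  m31: --111,-1-11,11-1-
Essential: --001, --100, --111

NO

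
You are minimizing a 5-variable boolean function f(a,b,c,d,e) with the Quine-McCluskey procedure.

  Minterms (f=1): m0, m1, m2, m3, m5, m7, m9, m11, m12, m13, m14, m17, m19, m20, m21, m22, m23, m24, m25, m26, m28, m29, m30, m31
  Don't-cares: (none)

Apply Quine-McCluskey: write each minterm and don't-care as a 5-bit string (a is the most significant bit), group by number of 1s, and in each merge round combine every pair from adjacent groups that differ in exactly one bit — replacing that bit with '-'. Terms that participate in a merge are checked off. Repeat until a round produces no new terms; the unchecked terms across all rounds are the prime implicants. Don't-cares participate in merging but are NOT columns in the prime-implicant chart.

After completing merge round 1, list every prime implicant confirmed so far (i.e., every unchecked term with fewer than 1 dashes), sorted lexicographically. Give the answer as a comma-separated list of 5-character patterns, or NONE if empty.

size-2^0 implicants → 00000(✓)  00001(✓)  00010(✓)  00011(✓)  00101(✓)  00111(✓)  01001(✓)  01011(✓)  01100(✓)  01101(✓)  01110(✓)  10001(✓)  10011(✓)  10100(✓)  10101(✓)  10110(✓)  10111(✓)  11000(✓)  11001(✓)  11010(✓)  11100(✓)  11101(✓)  11110(✓)  11111(✓)
size-2^1 implicants → -0001(✓)  -0011(✓)  -0101(✓)  -0111(✓)  -1001(✓)  -1100(✓)  -1101(✓)  -1110(✓)  0-001(✓)  0-011(✓)  0-101(✓)  00-01(✓)  00-11(✓)  000-0(✓)  000-1(✓)  0000-(✓)  0001-(✓)  001-1(✓)  01-01(✓)  010-1(✓)  011-0(✓)  0110-(✓)  1-001(✓)  1-100(✓)  1-101(✓)  1-110(✓)  1-111(✓)  10-01(✓)  10-11(✓)  100-1(✓)  101-0(✓)  101-1(✓)  1010-(✓)  1011-(✓)  11-00(✓)  11-01(✓)  11-10(✓)  110-0(✓)  1100-(✓)  111-0(✓)  111-1(✓)  1110-(✓)  1111-(✓)
size-2^2 implicants → --001(✓)  --101(✓)  -0-01(✓)  -0-11(✓)  -00-1(✓)  -01-1(✓)  -1-01(✓)  -11-0  -110-  0--01(✓)  0-0-1  00--1(✓)  000--  1--01(✓)  1-1-0(✓)  1-1-1(✓)  1-10-(✓)  1-11-(✓)  10--1(✓)  101--(✓)  11--0  11-0-  111--(✓)
size-2^3 implicants → ---01  -0--1  1-1--
Unchecked terms (primes): ---01, -0--1, -11-0, -110-, 0-0-1, 000--, 1-1--, 11--0, 11-0-

NONE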